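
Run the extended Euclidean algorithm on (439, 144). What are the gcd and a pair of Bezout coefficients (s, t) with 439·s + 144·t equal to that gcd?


Euclidean algorithm on (439, 144) — divide until remainder is 0:
  439 = 3 · 144 + 7
  144 = 20 · 7 + 4
  7 = 1 · 4 + 3
  4 = 1 · 3 + 1
  3 = 3 · 1 + 0
gcd(439, 144) = 1.
Track Bezout coefficients alongside the remainders: start with r₀ = 439 = a·1 + b·0 (s = 1, t = 0) and r₁ = 144 = a·0 + b·1 (s = 0, t = 1); each new remainder r_{k+1} = r_{k-1} − q_k·r_k inherits s_{k+1} = s_{k-1} − q_k·s_k, t_{k+1} = t_{k-1} − q_k·t_k, so r_k = a·s_k + b·t_k at every step:
  q = 3: r = 7, s = 1 − 3·0 = 1, t = 0 − 3·1 = -3  (check: 439·1 + 144·(-3) = 7)
  q = 20: r = 4, s = 0 − 20·1 = -20, t = 1 − 20·(-3) = 61  (check: 439·(-20) + 144·61 = 4)
  q = 1: r = 3, s = 1 − 1·(-20) = 21, t = -3 − 1·61 = -64  (check: 439·21 + 144·(-64) = 3)
  q = 1: r = 1, s = -20 − 1·21 = -41, t = 61 − 1·(-64) = 125  (check: 439·(-41) + 144·125 = 1)
The row with r = 1 (the gcd) gives the Bezout coefficients s = -41, t = 125.
Result: 439 · (-41) + 144 · (125) = 1.

gcd(439, 144) = 1; s = -41, t = 125 (check: 439·(-41) + 144·125 = 1).


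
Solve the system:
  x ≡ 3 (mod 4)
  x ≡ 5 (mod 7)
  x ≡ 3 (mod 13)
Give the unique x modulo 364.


Moduli 4, 7, 13 are pairwise coprime; by CRT there is a unique solution modulo M = 4 · 7 · 13 = 364.
Solve pairwise, accumulating the modulus:
  Start with x ≡ 3 (mod 4).
  Combine with x ≡ 5 (mod 7): since gcd(4, 7) = 1, we get a unique residue mod 28.
    Write x = 3 + 4·t and substitute into x ≡ 5 (mod 7): 4·t ≡ 5 − 3 = 2 (mod 7).
    The inverse of 4 mod 7 is 2 (since 4·2 = 8 = 1·7 + 1), so t ≡ 2·2 = 4 ≡ 4 (mod 7).
    Then x = 3 + 4·4 = 19, valid modulo lcm(4, 7) = 28: x ≡ 19 (mod 28).
  Combine with x ≡ 3 (mod 13): since gcd(28, 13) = 1, we get a unique residue mod 364.
    Write x = 19 + 28·t and substitute into x ≡ 3 (mod 13): 28·t ≡ 3 − 19 = -16 (mod 13).
    Reduce coefficients mod 13: 2·t ≡ 10 (mod 13).
    The inverse of 2 mod 13 is 7 (since 2·7 = 14 = 1·13 + 1), so t ≡ 7·10 = 70 ≡ 5 (mod 13).
    Then x = 19 + 28·5 = 159, valid modulo lcm(28, 13) = 364: x ≡ 159 (mod 364).
Verify: 159 mod 4 = 3 ✓, 159 mod 7 = 5 ✓, 159 mod 13 = 3 ✓.

x ≡ 159 (mod 364).


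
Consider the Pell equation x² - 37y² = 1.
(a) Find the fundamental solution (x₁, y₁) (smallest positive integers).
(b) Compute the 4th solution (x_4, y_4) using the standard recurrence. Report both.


Step 1: Find the fundamental solution (x₁, y₁) of x² - 37y² = 1.
  Expand √37 as a continued fraction. a₀ = ⌊√37⌋ = 6; iterate m_{k+1} = d_k·a_k − m_k, d_{k+1} = (37 − m_{k+1}²)/d_k, a_{k+1} = ⌊(a₀ + m_{k+1})/d_{k+1}⌋ (starting m₀ = 0, d₀ = 1), with convergents p_k = a_k·p_{k-1} + p_{k-2}, q_k = a_k·q_{k-1} + q_{k-2} (p₋₁ = 1, q₋₁ = 0):
  k = 0: a₀ = 6; p₀/q₀ = 6/1; p₀² − 37·q₀² = 36 − 37 = -1.
  k = 1: m = 6, d = 1, a = ⌊(6 + 6)/1⌋ = 12; p/q = (12·6 + 1)/(12·1 + 0) = 73/12; p² − 37·q² = 5329 − 5328 = 1.
  The first convergent with p² − 37·q² = 1 gives the fundamental solution (x₁, y₁) = (73, 12).
Step 2: Apply the recurrence (x_{n+1}, y_{n+1}) = (x₁x_n + 37y₁y_n, x₁y_n + y₁x_n) repeatedly.
  From (x_1, y_1) = (73, 12): x_2 = 73·73 + 37·12·12 = 10657; y_2 = 73·12 + 12·73 = 1752.
  From (x_2, y_2) = (10657, 1752): x_3 = 73·10657 + 37·12·1752 = 1555849; y_3 = 73·1752 + 12·10657 = 255780.
  From (x_3, y_3) = (1555849, 255780): x_4 = 73·1555849 + 37·12·255780 = 227143297; y_4 = 73·255780 + 12·1555849 = 37342128.
Step 3: Verify x_4² - 37·y_4² = 51594077372030209 - 51594077372030208 = 1 (should be 1). ✓

(x_1, y_1) = (73, 12); (x_4, y_4) = (227143297, 37342128).


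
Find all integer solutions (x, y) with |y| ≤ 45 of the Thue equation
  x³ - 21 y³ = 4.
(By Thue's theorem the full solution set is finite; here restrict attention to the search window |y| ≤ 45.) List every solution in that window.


The equation is x³ - 21y³ = 4. For fixed y, x³ = 21·y³ + 4, so a solution requires the RHS to be a perfect cube.
Strategy: iterate y from -45 to 45, compute RHS = 21·y³ + 4, and check whether it is a (positive or negative) perfect cube.
Check small values of y:
  y = 0: RHS = 4 is not a perfect cube.
  y = 1: RHS = 25 is not a perfect cube.
  y = -1: RHS = -17 is not a perfect cube.
  y = 2: RHS = 172 is not a perfect cube.
  y = -2: RHS = -164 is not a perfect cube.
  y = 3: RHS = 571 is not a perfect cube.
  y = -3: RHS = -563 is not a perfect cube.
Continuing the search up to |y| = 45 finds no solutions either.
No (x, y) in the scanned range satisfies the equation.

No integer solutions with |y| ≤ 45.


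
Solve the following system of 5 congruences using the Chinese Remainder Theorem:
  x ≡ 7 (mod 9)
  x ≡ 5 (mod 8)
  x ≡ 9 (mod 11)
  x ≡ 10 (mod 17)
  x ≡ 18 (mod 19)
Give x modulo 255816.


Product of moduli M = 9 · 8 · 11 · 17 · 19 = 255816.
Merge one congruence at a time:
  Start: x ≡ 7 (mod 9).
  Combine with x ≡ 5 (mod 8); new modulus lcm = 72.
    Write x = 7 + 9·t and substitute into x ≡ 5 (mod 8): 9·t ≡ 5 − 7 = -2 (mod 8).
    Reduce coefficients mod 8: 1·t ≡ 6 (mod 8).
    So t ≡ 6 (mod 8).
    Then x = 7 + 9·6 = 61, valid modulo lcm(9, 8) = 72: x ≡ 61 (mod 72).
  Combine with x ≡ 9 (mod 11); new modulus lcm = 792.
    Write x = 61 + 72·t and substitute into x ≡ 9 (mod 11): 72·t ≡ 9 − 61 = -52 (mod 11).
    Reduce coefficients mod 11: 6·t ≡ 3 (mod 11).
    The inverse of 6 mod 11 is 2 (since 6·2 = 12 = 1·11 + 1), so t ≡ 2·3 = 6 ≡ 6 (mod 11).
    Then x = 61 + 72·6 = 493, valid modulo lcm(72, 11) = 792: x ≡ 493 (mod 792).
  Combine with x ≡ 10 (mod 17); new modulus lcm = 13464.
    Write x = 493 + 792·t and substitute into x ≡ 10 (mod 17): 792·t ≡ 10 − 493 = -483 (mod 17).
    Reduce coefficients mod 17: 10·t ≡ 10 (mod 17).
    The inverse of 10 mod 17 is 12 (since 10·12 = 120 = 7·17 + 1), so t ≡ 12·10 = 120 ≡ 1 (mod 17).
    Then x = 493 + 792·1 = 1285, valid modulo lcm(792, 17) = 13464: x ≡ 1285 (mod 13464).
  Combine with x ≡ 18 (mod 19); new modulus lcm = 255816.
    Write x = 1285 + 13464·t and substitute into x ≡ 18 (mod 19): 13464·t ≡ 18 − 1285 = -1267 (mod 19).
    Reduce coefficients mod 19: 12·t ≡ 6 (mod 19).
    The inverse of 12 mod 19 is 8 (since 12·8 = 96 = 5·19 + 1), so t ≡ 8·6 = 48 ≡ 10 (mod 19).
    Then x = 1285 + 13464·10 = 135925, valid modulo lcm(13464, 19) = 255816: x ≡ 135925 (mod 255816).
Verify against each original: 135925 mod 9 = 7, 135925 mod 8 = 5, 135925 mod 11 = 9, 135925 mod 17 = 10, 135925 mod 19 = 18.

x ≡ 135925 (mod 255816).


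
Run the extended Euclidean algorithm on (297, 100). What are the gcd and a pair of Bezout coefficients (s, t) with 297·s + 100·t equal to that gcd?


Euclidean algorithm on (297, 100) — divide until remainder is 0:
  297 = 2 · 100 + 97
  100 = 1 · 97 + 3
  97 = 32 · 3 + 1
  3 = 3 · 1 + 0
gcd(297, 100) = 1.
Track Bezout coefficients alongside the remainders: start with r₀ = 297 = a·1 + b·0 (s = 1, t = 0) and r₁ = 100 = a·0 + b·1 (s = 0, t = 1); each new remainder r_{k+1} = r_{k-1} − q_k·r_k inherits s_{k+1} = s_{k-1} − q_k·s_k, t_{k+1} = t_{k-1} − q_k·t_k, so r_k = a·s_k + b·t_k at every step:
  q = 2: r = 97, s = 1 − 2·0 = 1, t = 0 − 2·1 = -2  (check: 297·1 + 100·(-2) = 97)
  q = 1: r = 3, s = 0 − 1·1 = -1, t = 1 − 1·(-2) = 3  (check: 297·(-1) + 100·3 = 3)
  q = 32: r = 1, s = 1 − 32·(-1) = 33, t = -2 − 32·3 = -98  (check: 297·33 + 100·(-98) = 1)
The row with r = 1 (the gcd) gives the Bezout coefficients s = 33, t = -98.
Result: 297 · (33) + 100 · (-98) = 1.

gcd(297, 100) = 1; s = 33, t = -98 (check: 297·33 + 100·(-98) = 1).


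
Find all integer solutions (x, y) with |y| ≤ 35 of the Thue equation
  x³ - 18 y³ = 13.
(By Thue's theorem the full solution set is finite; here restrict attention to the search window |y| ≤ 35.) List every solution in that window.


The equation is x³ - 18y³ = 13. For fixed y, x³ = 18·y³ + 13, so a solution requires the RHS to be a perfect cube.
Strategy: iterate y from -35 to 35, compute RHS = 18·y³ + 13, and check whether it is a (positive or negative) perfect cube.
Check small values of y:
  y = 0: RHS = 13 is not a perfect cube.
  y = 1: RHS = 31 is not a perfect cube.
  y = -1: RHS = -5 is not a perfect cube.
  y = 2: RHS = 157 is not a perfect cube.
  y = -2: RHS = -131 is not a perfect cube.
  y = 3: RHS = 499 is not a perfect cube.
  y = -3: RHS = -473 is not a perfect cube.
Continuing the search up to |y| = 35 finds no solutions either.
No (x, y) in the scanned range satisfies the equation.

No integer solutions with |y| ≤ 35.


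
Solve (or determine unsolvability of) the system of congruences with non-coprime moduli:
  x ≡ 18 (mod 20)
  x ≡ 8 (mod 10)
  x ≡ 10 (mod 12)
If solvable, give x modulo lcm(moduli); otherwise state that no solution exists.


Moduli 20, 10, 12 are not pairwise coprime, so CRT works modulo lcm(m_i) when all pairwise compatibility conditions hold.
Pairwise compatibility: gcd(m_i, m_j) must divide a_i - a_j for every pair.
Merge one congruence at a time:
  Start: x ≡ 18 (mod 20).
  Combine with x ≡ 8 (mod 10): gcd(20, 10) = 10; 8 - 18 = -10, which IS divisible by 10, so compatible.
    Write x = 18 + 20·t and substitute into x ≡ 8 (mod 10): 20·t ≡ 8 − 18 = -10 (mod 10).
    Divide the congruence (and modulus) by g = 10: 2·t ≡ -1 (mod 1).
    Modulo 1 every t works; take t = 0.
    Then x = 18 + 20·0 = 18, valid modulo lcm(20, 10) = 20: x ≡ 18 (mod 20).
  Combine with x ≡ 10 (mod 12): gcd(20, 12) = 4; 10 - 18 = -8, which IS divisible by 4, so compatible.
    Write x = 18 + 20·t and substitute into x ≡ 10 (mod 12): 20·t ≡ 10 − 18 = -8 (mod 12).
    Divide the congruence (and modulus) by g = 4: 5·t ≡ -2 (mod 3).
    Reduce coefficients mod 3: 2·t ≡ 1 (mod 3).
    The inverse of 2 mod 3 is 2 (since 2·2 = 4 = 1·3 + 1), so t ≡ 2·1 = 2 ≡ 2 (mod 3).
    Then x = 18 + 20·2 = 58, valid modulo lcm(20, 12) = 60: x ≡ 58 (mod 60).
Verify: 58 mod 20 = 18, 58 mod 10 = 8, 58 mod 12 = 10.

x ≡ 58 (mod 60).


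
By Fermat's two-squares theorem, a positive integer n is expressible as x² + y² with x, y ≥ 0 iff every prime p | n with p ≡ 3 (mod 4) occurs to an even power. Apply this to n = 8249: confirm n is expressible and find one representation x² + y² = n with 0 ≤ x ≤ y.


Step 1: Factor n = 8249 = 73 · 113.
Step 2: Check the mod-4 condition on each prime factor: 73 ≡ 1 (mod 4), exponent 1; 113 ≡ 1 (mod 4), exponent 1.
All primes ≡ 3 (mod 4) appear to even exponent (or don't appear), so by the two-squares theorem n IS expressible as a sum of two squares.
Step 3: Build a representation. Here n = 73 · 113 is a product of primes ≡ 1 (mod 4). Each prime p ≡ 1 (mod 4) is itself a sum of two squares; find a² by testing p − a² for a perfect square:
  73: 73 − 1² = 72, 73 − 2² = 69, 73 − 3² = 64 = 8² ⇒ 73 = 3² + 8².
  113: 113 − 1² = 112, 113 − 2² = 109, 113 − 3² = 104, 113 − 4² = 97, 113 − 5² = 88, 113 − 6² = 77, 113 − 7² = 64 = 8² ⇒ 113 = 7² + 8².
  Combine using the Brahmagupta–Fibonacci identity (a² + b²)(c² + d²) = (ac − bd)² + (ad + bc)² = (ac + bd)² + (ad − bc)²:
  73 · 113 = 8249: from (3² + 8²)(7² + 8²), take (3·7 − 8·8, 3·8 + 8·7) = (21 − 64, 24 + 56) = (-43, 80); dropping signs (only squares matter) gives (43, 80); check 43² + 80² = 1849 + 6400 = 8249 ✓.
Step 4: Order so x ≤ y and verify: 43² + 80² = 1849 + 6400 = 8249 = n. ✓

n = 8249 = 43² + 80² (one valid representation with x ≤ y).


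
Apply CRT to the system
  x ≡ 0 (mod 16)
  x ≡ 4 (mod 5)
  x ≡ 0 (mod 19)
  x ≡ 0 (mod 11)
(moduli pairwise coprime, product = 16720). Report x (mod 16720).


Product of moduli M = 16 · 5 · 19 · 11 = 16720.
Merge one congruence at a time:
  Start: x ≡ 0 (mod 16).
  Combine with x ≡ 4 (mod 5); new modulus lcm = 80.
    Write x = 0 + 16·t and substitute into x ≡ 4 (mod 5): 16·t ≡ 4 − 0 = 4 (mod 5).
    Reduce coefficients mod 5: 1·t ≡ 4 (mod 5).
    So t ≡ 4 (mod 5).
    Then x = 0 + 16·4 = 64, valid modulo lcm(16, 5) = 80: x ≡ 64 (mod 80).
  Combine with x ≡ 0 (mod 19); new modulus lcm = 1520.
    Write x = 64 + 80·t and substitute into x ≡ 0 (mod 19): 80·t ≡ 0 − 64 = -64 (mod 19).
    Reduce coefficients mod 19: 4·t ≡ 12 (mod 19).
    The inverse of 4 mod 19 is 5 (since 4·5 = 20 = 1·19 + 1), so t ≡ 5·12 = 60 ≡ 3 (mod 19).
    Then x = 64 + 80·3 = 304, valid modulo lcm(80, 19) = 1520: x ≡ 304 (mod 1520).
  Combine with x ≡ 0 (mod 11); new modulus lcm = 16720.
    Write x = 304 + 1520·t and substitute into x ≡ 0 (mod 11): 1520·t ≡ 0 − 304 = -304 (mod 11).
    Reduce coefficients mod 11: 2·t ≡ 4 (mod 11).
    The inverse of 2 mod 11 is 6 (since 2·6 = 12 = 1·11 + 1), so t ≡ 6·4 = 24 ≡ 2 (mod 11).
    Then x = 304 + 1520·2 = 3344, valid modulo lcm(1520, 11) = 16720: x ≡ 3344 (mod 16720).
Verify against each original: 3344 mod 16 = 0, 3344 mod 5 = 4, 3344 mod 19 = 0, 3344 mod 11 = 0.

x ≡ 3344 (mod 16720).


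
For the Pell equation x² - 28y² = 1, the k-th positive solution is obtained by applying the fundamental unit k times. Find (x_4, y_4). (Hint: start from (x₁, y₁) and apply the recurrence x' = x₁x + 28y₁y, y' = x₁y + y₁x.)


Step 1: Find the fundamental solution (x₁, y₁) of x² - 28y² = 1.
  Expand √28 as a continued fraction. a₀ = ⌊√28⌋ = 5; iterate m_{k+1} = d_k·a_k − m_k, d_{k+1} = (28 − m_{k+1}²)/d_k, a_{k+1} = ⌊(a₀ + m_{k+1})/d_{k+1}⌋ (starting m₀ = 0, d₀ = 1), with convergents p_k = a_k·p_{k-1} + p_{k-2}, q_k = a_k·q_{k-1} + q_{k-2} (p₋₁ = 1, q₋₁ = 0):
  k = 0: a₀ = 5; p₀/q₀ = 5/1; p₀² − 28·q₀² = 25 − 28 = -3.
  k = 1: m = 5, d = 3, a = ⌊(5 + 5)/3⌋ = 3; p/q = (3·5 + 1)/(3·1 + 0) = 16/3; p² − 28·q² = 256 − 252 = 4.
  k = 2: m = 4, d = 4, a = ⌊(5 + 4)/4⌋ = 2; p/q = (2·16 + 5)/(2·3 + 1) = 37/7; p² − 28·q² = 1369 − 1372 = -3.
  k = 3: m = 4, d = 3, a = ⌊(5 + 4)/3⌋ = 3; p/q = (3·37 + 16)/(3·7 + 3) = 127/24; p² − 28·q² = 16129 − 16128 = 1.
  The first convergent with p² − 28·q² = 1 gives the fundamental solution (x₁, y₁) = (127, 24).
Step 2: Apply the recurrence (x_{n+1}, y_{n+1}) = (x₁x_n + 28y₁y_n, x₁y_n + y₁x_n) repeatedly.
  From (x_1, y_1) = (127, 24): x_2 = 127·127 + 28·24·24 = 32257; y_2 = 127·24 + 24·127 = 6096.
  From (x_2, y_2) = (32257, 6096): x_3 = 127·32257 + 28·24·6096 = 8193151; y_3 = 127·6096 + 24·32257 = 1548360.
  From (x_3, y_3) = (8193151, 1548360): x_4 = 127·8193151 + 28·24·1548360 = 2081028097; y_4 = 127·1548360 + 24·8193151 = 393277344.
Step 3: Verify x_4² - 28·y_4² = 4330677940503441409 - 4330677940503441408 = 1 (should be 1). ✓

(x_1, y_1) = (127, 24); (x_4, y_4) = (2081028097, 393277344).


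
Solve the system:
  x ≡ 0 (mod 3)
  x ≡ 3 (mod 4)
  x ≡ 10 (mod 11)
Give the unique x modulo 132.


Moduli 3, 4, 11 are pairwise coprime; by CRT there is a unique solution modulo M = 3 · 4 · 11 = 132.
Solve pairwise, accumulating the modulus:
  Start with x ≡ 0 (mod 3).
  Combine with x ≡ 3 (mod 4): since gcd(3, 4) = 1, we get a unique residue mod 12.
    Write x = 0 + 3·t and substitute into x ≡ 3 (mod 4): 3·t ≡ 3 − 0 = 3 (mod 4).
    The inverse of 3 mod 4 is 3 (since 3·3 = 9 = 2·4 + 1), so t ≡ 3·3 = 9 ≡ 1 (mod 4).
    Then x = 0 + 3·1 = 3, valid modulo lcm(3, 4) = 12: x ≡ 3 (mod 12).
  Combine with x ≡ 10 (mod 11): since gcd(12, 11) = 1, we get a unique residue mod 132.
    Write x = 3 + 12·t and substitute into x ≡ 10 (mod 11): 12·t ≡ 10 − 3 = 7 (mod 11).
    Reduce coefficients mod 11: 1·t ≡ 7 (mod 11).
    So t ≡ 7 (mod 11).
    Then x = 3 + 12·7 = 87, valid modulo lcm(12, 11) = 132: x ≡ 87 (mod 132).
Verify: 87 mod 3 = 0 ✓, 87 mod 4 = 3 ✓, 87 mod 11 = 10 ✓.

x ≡ 87 (mod 132).


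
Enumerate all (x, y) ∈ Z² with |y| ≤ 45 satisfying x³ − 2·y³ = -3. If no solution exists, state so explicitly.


The equation is x³ - 2y³ = -3. For fixed y, x³ = 2·y³ − 3, so a solution requires the RHS to be a perfect cube.
Strategy: iterate y from -45 to 45, compute RHS = 2·y³ − 3, and check whether it is a (positive or negative) perfect cube.
Check small values of y:
  y = 0: RHS = -3 is not a perfect cube.
  y = 1: RHS = -1 = (-1)³ ⇒ x = -1 works.
  y = -1: RHS = -5 is not a perfect cube.
  y = 2: RHS = 13 is not a perfect cube.
  y = -2: RHS = -19 is not a perfect cube.
  y = 3: RHS = 51 is not a perfect cube.
  y = -3: RHS = -57 is not a perfect cube.
Continuing, at y = 4: RHS = 125 = (5)³ ⇒ x = 5 works.
Searching the remaining y in |y| ≤ 45 finds no further solutions.
Collected solutions: (-1, 1), (5, 4).

Solutions (with |y| ≤ 45): (-1, 1), (5, 4).


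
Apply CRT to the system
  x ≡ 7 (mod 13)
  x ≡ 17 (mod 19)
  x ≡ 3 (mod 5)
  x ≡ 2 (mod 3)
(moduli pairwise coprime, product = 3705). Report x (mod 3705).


Product of moduli M = 13 · 19 · 5 · 3 = 3705.
Merge one congruence at a time:
  Start: x ≡ 7 (mod 13).
  Combine with x ≡ 17 (mod 19); new modulus lcm = 247.
    Write x = 7 + 13·t and substitute into x ≡ 17 (mod 19): 13·t ≡ 17 − 7 = 10 (mod 19).
    The inverse of 13 mod 19 is 3 (since 13·3 = 39 = 2·19 + 1), so t ≡ 3·10 = 30 ≡ 11 (mod 19).
    Then x = 7 + 13·11 = 150, valid modulo lcm(13, 19) = 247: x ≡ 150 (mod 247).
  Combine with x ≡ 3 (mod 5); new modulus lcm = 1235.
    Write x = 150 + 247·t and substitute into x ≡ 3 (mod 5): 247·t ≡ 3 − 150 = -147 (mod 5).
    Reduce coefficients mod 5: 2·t ≡ 3 (mod 5).
    The inverse of 2 mod 5 is 3 (since 2·3 = 6 = 1·5 + 1), so t ≡ 3·3 = 9 ≡ 4 (mod 5).
    Then x = 150 + 247·4 = 1138, valid modulo lcm(247, 5) = 1235: x ≡ 1138 (mod 1235).
  Combine with x ≡ 2 (mod 3); new modulus lcm = 3705.
    Write x = 1138 + 1235·t and substitute into x ≡ 2 (mod 3): 1235·t ≡ 2 − 1138 = -1136 (mod 3).
    Reduce coefficients mod 3: 2·t ≡ 1 (mod 3).
    The inverse of 2 mod 3 is 2 (since 2·2 = 4 = 1·3 + 1), so t ≡ 2·1 = 2 ≡ 2 (mod 3).
    Then x = 1138 + 1235·2 = 3608, valid modulo lcm(1235, 3) = 3705: x ≡ 3608 (mod 3705).
Verify against each original: 3608 mod 13 = 7, 3608 mod 19 = 17, 3608 mod 5 = 3, 3608 mod 3 = 2.

x ≡ 3608 (mod 3705).


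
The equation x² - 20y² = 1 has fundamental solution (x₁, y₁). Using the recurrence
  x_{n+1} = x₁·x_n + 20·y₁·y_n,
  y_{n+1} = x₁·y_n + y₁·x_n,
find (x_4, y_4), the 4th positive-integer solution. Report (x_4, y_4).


Step 1: Find the fundamental solution (x₁, y₁) of x² - 20y² = 1.
  Expand √20 as a continued fraction. a₀ = ⌊√20⌋ = 4; iterate m_{k+1} = d_k·a_k − m_k, d_{k+1} = (20 − m_{k+1}²)/d_k, a_{k+1} = ⌊(a₀ + m_{k+1})/d_{k+1}⌋ (starting m₀ = 0, d₀ = 1), with convergents p_k = a_k·p_{k-1} + p_{k-2}, q_k = a_k·q_{k-1} + q_{k-2} (p₋₁ = 1, q₋₁ = 0):
  k = 0: a₀ = 4; p₀/q₀ = 4/1; p₀² − 20·q₀² = 16 − 20 = -4.
  k = 1: m = 4, d = 4, a = ⌊(4 + 4)/4⌋ = 2; p/q = (2·4 + 1)/(2·1 + 0) = 9/2; p² − 20·q² = 81 − 80 = 1.
  The first convergent with p² − 20·q² = 1 gives the fundamental solution (x₁, y₁) = (9, 2).
Step 2: Apply the recurrence (x_{n+1}, y_{n+1}) = (x₁x_n + 20y₁y_n, x₁y_n + y₁x_n) repeatedly.
  From (x_1, y_1) = (9, 2): x_2 = 9·9 + 20·2·2 = 161; y_2 = 9·2 + 2·9 = 36.
  From (x_2, y_2) = (161, 36): x_3 = 9·161 + 20·2·36 = 2889; y_3 = 9·36 + 2·161 = 646.
  From (x_3, y_3) = (2889, 646): x_4 = 9·2889 + 20·2·646 = 51841; y_4 = 9·646 + 2·2889 = 11592.
Step 3: Verify x_4² - 20·y_4² = 2687489281 - 2687489280 = 1 (should be 1). ✓

(x_1, y_1) = (9, 2); (x_4, y_4) = (51841, 11592).


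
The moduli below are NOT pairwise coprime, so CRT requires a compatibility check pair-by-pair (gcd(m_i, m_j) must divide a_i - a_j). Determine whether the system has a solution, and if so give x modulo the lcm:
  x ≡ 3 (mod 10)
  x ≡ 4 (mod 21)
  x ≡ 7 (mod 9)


Moduli 10, 21, 9 are not pairwise coprime, so CRT works modulo lcm(m_i) when all pairwise compatibility conditions hold.
Pairwise compatibility: gcd(m_i, m_j) must divide a_i - a_j for every pair.
Merge one congruence at a time:
  Start: x ≡ 3 (mod 10).
  Combine with x ≡ 4 (mod 21): gcd(10, 21) = 1; 4 - 3 = 1, which IS divisible by 1, so compatible.
    Write x = 3 + 10·t and substitute into x ≡ 4 (mod 21): 10·t ≡ 4 − 3 = 1 (mod 21).
    The inverse of 10 mod 21 is 19 (since 10·19 = 190 = 9·21 + 1), so t ≡ 19·1 = 19 ≡ 19 (mod 21).
    Then x = 3 + 10·19 = 193, valid modulo lcm(10, 21) = 210: x ≡ 193 (mod 210).
  Combine with x ≡ 7 (mod 9): gcd(210, 9) = 3; 7 - 193 = -186, which IS divisible by 3, so compatible.
    Write x = 193 + 210·t and substitute into x ≡ 7 (mod 9): 210·t ≡ 7 − 193 = -186 (mod 9).
    Divide the congruence (and modulus) by g = 3: 70·t ≡ -62 (mod 3).
    Reduce coefficients mod 3: 1·t ≡ 1 (mod 3).
    So t ≡ 1 (mod 3).
    Then x = 193 + 210·1 = 403, valid modulo lcm(210, 9) = 630: x ≡ 403 (mod 630).
Verify: 403 mod 10 = 3, 403 mod 21 = 4, 403 mod 9 = 7.

x ≡ 403 (mod 630).


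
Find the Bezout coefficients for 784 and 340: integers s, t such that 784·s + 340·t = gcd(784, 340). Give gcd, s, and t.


Euclidean algorithm on (784, 340) — divide until remainder is 0:
  784 = 2 · 340 + 104
  340 = 3 · 104 + 28
  104 = 3 · 28 + 20
  28 = 1 · 20 + 8
  20 = 2 · 8 + 4
  8 = 2 · 4 + 0
gcd(784, 340) = 4.
Track Bezout coefficients alongside the remainders: start with r₀ = 784 = a·1 + b·0 (s = 1, t = 0) and r₁ = 340 = a·0 + b·1 (s = 0, t = 1); each new remainder r_{k+1} = r_{k-1} − q_k·r_k inherits s_{k+1} = s_{k-1} − q_k·s_k, t_{k+1} = t_{k-1} − q_k·t_k, so r_k = a·s_k + b·t_k at every step:
  q = 2: r = 104, s = 1 − 2·0 = 1, t = 0 − 2·1 = -2  (check: 784·1 + 340·(-2) = 104)
  q = 3: r = 28, s = 0 − 3·1 = -3, t = 1 − 3·(-2) = 7  (check: 784·(-3) + 340·7 = 28)
  q = 3: r = 20, s = 1 − 3·(-3) = 10, t = -2 − 3·7 = -23  (check: 784·10 + 340·(-23) = 20)
  q = 1: r = 8, s = -3 − 1·10 = -13, t = 7 − 1·(-23) = 30  (check: 784·(-13) + 340·30 = 8)
  q = 2: r = 4, s = 10 − 2·(-13) = 36, t = -23 − 2·30 = -83  (check: 784·36 + 340·(-83) = 4)
The row with r = 4 (the gcd) gives the Bezout coefficients s = 36, t = -83.
Result: 784 · (36) + 340 · (-83) = 4.

gcd(784, 340) = 4; s = 36, t = -83 (check: 784·36 + 340·(-83) = 4).


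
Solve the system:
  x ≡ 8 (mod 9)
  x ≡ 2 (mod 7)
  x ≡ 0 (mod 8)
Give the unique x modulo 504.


Moduli 9, 7, 8 are pairwise coprime; by CRT there is a unique solution modulo M = 9 · 7 · 8 = 504.
Solve pairwise, accumulating the modulus:
  Start with x ≡ 8 (mod 9).
  Combine with x ≡ 2 (mod 7): since gcd(9, 7) = 1, we get a unique residue mod 63.
    Write x = 8 + 9·t and substitute into x ≡ 2 (mod 7): 9·t ≡ 2 − 8 = -6 (mod 7).
    Reduce coefficients mod 7: 2·t ≡ 1 (mod 7).
    The inverse of 2 mod 7 is 4 (since 2·4 = 8 = 1·7 + 1), so t ≡ 4·1 = 4 ≡ 4 (mod 7).
    Then x = 8 + 9·4 = 44, valid modulo lcm(9, 7) = 63: x ≡ 44 (mod 63).
  Combine with x ≡ 0 (mod 8): since gcd(63, 8) = 1, we get a unique residue mod 504.
    Write x = 44 + 63·t and substitute into x ≡ 0 (mod 8): 63·t ≡ 0 − 44 = -44 (mod 8).
    Reduce coefficients mod 8: 7·t ≡ 4 (mod 8).
    The inverse of 7 mod 8 is 7 (since 7·7 = 49 = 6·8 + 1), so t ≡ 7·4 = 28 ≡ 4 (mod 8).
    Then x = 44 + 63·4 = 296, valid modulo lcm(63, 8) = 504: x ≡ 296 (mod 504).
Verify: 296 mod 9 = 8 ✓, 296 mod 7 = 2 ✓, 296 mod 8 = 0 ✓.

x ≡ 296 (mod 504).


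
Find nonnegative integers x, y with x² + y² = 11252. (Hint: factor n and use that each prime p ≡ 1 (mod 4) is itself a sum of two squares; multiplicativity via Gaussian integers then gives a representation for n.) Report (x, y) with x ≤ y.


Step 1: Factor n = 11252 = 2^2 · 29 · 97.
Step 2: Check the mod-4 condition on each prime factor: 2 = 2 (special); 29 ≡ 1 (mod 4), exponent 1; 97 ≡ 1 (mod 4), exponent 1.
All primes ≡ 3 (mod 4) appear to even exponent (or don't appear), so by the two-squares theorem n IS expressible as a sum of two squares.
Step 3: Build a representation. Group n = k² · m with k = 2 and m = 29 · 97 = 2813 (a product of primes ≡ 1 (mod 4)); a representation of m scales to one of n via (k·x)² + (k·y)² = k²(x² + y²). Each prime p ≡ 1 (mod 4) is itself a sum of two squares; find a² by testing p − a² for a perfect square:
  29: 29 − 1² = 28, 29 − 2² = 25 = 5² ⇒ 29 = 2² + 5².
  97: 97 − 1² = 96, 97 − 2² = 93, 97 − 3² = 88, 97 − 4² = 81 = 9² ⇒ 97 = 4² + 9².
  Combine using the Brahmagupta–Fibonacci identity (a² + b²)(c² + d²) = (ac − bd)² + (ad + bc)² = (ac + bd)² + (ad − bc)²:
  29 · 97 = 2813: from (2² + 5²)(4² + 9²), take (2·4 − 5·9, 2·9 + 5·4) = (8 − 45, 18 + 20) = (-37, 38); dropping signs (only squares matter) gives (37, 38); check 37² + 38² = 1369 + 1444 = 2813 ✓.
  Scale by k = 2: (2·37, 2·38) = (74, 76).
Step 4: Order so x ≤ y and verify: 74² + 76² = 5476 + 5776 = 11252 = n. ✓

n = 11252 = 74² + 76² (one valid representation with x ≤ y).


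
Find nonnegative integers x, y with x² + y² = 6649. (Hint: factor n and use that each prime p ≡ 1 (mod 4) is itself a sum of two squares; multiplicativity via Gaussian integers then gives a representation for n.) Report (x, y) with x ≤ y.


Step 1: Factor n = 6649 = 61 · 109.
Step 2: Check the mod-4 condition on each prime factor: 61 ≡ 1 (mod 4), exponent 1; 109 ≡ 1 (mod 4), exponent 1.
All primes ≡ 3 (mod 4) appear to even exponent (or don't appear), so by the two-squares theorem n IS expressible as a sum of two squares.
Step 3: Build a representation. Here n = 61 · 109 is a product of primes ≡ 1 (mod 4). Each prime p ≡ 1 (mod 4) is itself a sum of two squares; find a² by testing p − a² for a perfect square:
  61: 61 − 1² = 60, 61 − 2² = 57, 61 − 3² = 52, 61 − 4² = 45, 61 − 5² = 36 = 6² ⇒ 61 = 5² + 6².
  109: 109 − 1² = 108, 109 − 2² = 105, 109 − 3² = 100 = 10² ⇒ 109 = 3² + 10².
  Combine using the Brahmagupta–Fibonacci identity (a² + b²)(c² + d²) = (ac − bd)² + (ad + bc)² = (ac + bd)² + (ad − bc)²:
  61 · 109 = 6649: from (5² + 6²)(3² + 10²), take (5·3 − 6·10, 5·10 + 6·3) = (15 − 60, 50 + 18) = (-45, 68); dropping signs (only squares matter) gives (45, 68); check 45² + 68² = 2025 + 4624 = 6649 ✓.
Step 4: Order so x ≤ y and verify: 45² + 68² = 2025 + 4624 = 6649 = n. ✓

n = 6649 = 45² + 68² (one valid representation with x ≤ y).


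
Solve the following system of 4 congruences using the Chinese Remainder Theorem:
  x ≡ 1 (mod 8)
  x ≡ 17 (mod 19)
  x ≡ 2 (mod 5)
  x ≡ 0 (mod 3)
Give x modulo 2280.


Product of moduli M = 8 · 19 · 5 · 3 = 2280.
Merge one congruence at a time:
  Start: x ≡ 1 (mod 8).
  Combine with x ≡ 17 (mod 19); new modulus lcm = 152.
    Write x = 1 + 8·t and substitute into x ≡ 17 (mod 19): 8·t ≡ 17 − 1 = 16 (mod 19).
    The inverse of 8 mod 19 is 12 (since 8·12 = 96 = 5·19 + 1), so t ≡ 12·16 = 192 ≡ 2 (mod 19).
    Then x = 1 + 8·2 = 17, valid modulo lcm(8, 19) = 152: x ≡ 17 (mod 152).
  Combine with x ≡ 2 (mod 5); new modulus lcm = 760.
    Write x = 17 + 152·t and substitute into x ≡ 2 (mod 5): 152·t ≡ 2 − 17 = -15 (mod 5).
    Reduce coefficients mod 5: 2·t ≡ 0 (mod 5).
    The inverse of 2 mod 5 is 3 (since 2·3 = 6 = 1·5 + 1), so t ≡ 3·0 = 0 ≡ 0 (mod 5).
    Then x = 17 + 152·0 = 17, valid modulo lcm(152, 5) = 760: x ≡ 17 (mod 760).
  Combine with x ≡ 0 (mod 3); new modulus lcm = 2280.
    Write x = 17 + 760·t and substitute into x ≡ 0 (mod 3): 760·t ≡ 0 − 17 = -17 (mod 3).
    Reduce coefficients mod 3: 1·t ≡ 1 (mod 3).
    So t ≡ 1 (mod 3).
    Then x = 17 + 760·1 = 777, valid modulo lcm(760, 3) = 2280: x ≡ 777 (mod 2280).
Verify against each original: 777 mod 8 = 1, 777 mod 19 = 17, 777 mod 5 = 2, 777 mod 3 = 0.

x ≡ 777 (mod 2280).


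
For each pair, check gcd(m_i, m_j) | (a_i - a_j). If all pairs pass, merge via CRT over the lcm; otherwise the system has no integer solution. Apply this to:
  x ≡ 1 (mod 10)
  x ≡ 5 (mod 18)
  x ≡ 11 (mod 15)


Moduli 10, 18, 15 are not pairwise coprime, so CRT works modulo lcm(m_i) when all pairwise compatibility conditions hold.
Pairwise compatibility: gcd(m_i, m_j) must divide a_i - a_j for every pair.
Merge one congruence at a time:
  Start: x ≡ 1 (mod 10).
  Combine with x ≡ 5 (mod 18): gcd(10, 18) = 2; 5 - 1 = 4, which IS divisible by 2, so compatible.
    Write x = 1 + 10·t and substitute into x ≡ 5 (mod 18): 10·t ≡ 5 − 1 = 4 (mod 18).
    Divide the congruence (and modulus) by g = 2: 5·t ≡ 2 (mod 9).
    The inverse of 5 mod 9 is 2 (since 5·2 = 10 = 1·9 + 1), so t ≡ 2·2 = 4 ≡ 4 (mod 9).
    Then x = 1 + 10·4 = 41, valid modulo lcm(10, 18) = 90: x ≡ 41 (mod 90).
  Combine with x ≡ 11 (mod 15): gcd(90, 15) = 15; 11 - 41 = -30, which IS divisible by 15, so compatible.
    Write x = 41 + 90·t and substitute into x ≡ 11 (mod 15): 90·t ≡ 11 − 41 = -30 (mod 15).
    Divide the congruence (and modulus) by g = 15: 6·t ≡ -2 (mod 1).
    Modulo 1 every t works; take t = 0.
    Then x = 41 + 90·0 = 41, valid modulo lcm(90, 15) = 90: x ≡ 41 (mod 90).
Verify: 41 mod 10 = 1, 41 mod 18 = 5, 41 mod 15 = 11.

x ≡ 41 (mod 90).


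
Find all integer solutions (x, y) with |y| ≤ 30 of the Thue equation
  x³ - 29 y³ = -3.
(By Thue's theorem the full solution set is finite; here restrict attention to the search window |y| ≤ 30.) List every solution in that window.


The equation is x³ - 29y³ = -3. For fixed y, x³ = 29·y³ − 3, so a solution requires the RHS to be a perfect cube.
Strategy: iterate y from -30 to 30, compute RHS = 29·y³ − 3, and check whether it is a (positive or negative) perfect cube.
Check small values of y:
  y = 0: RHS = -3 is not a perfect cube.
  y = 1: RHS = 26 is not a perfect cube.
  y = -1: RHS = -32 is not a perfect cube.
  y = 2: RHS = 229 is not a perfect cube.
  y = -2: RHS = -235 is not a perfect cube.
  y = 3: RHS = 780 is not a perfect cube.
  y = -3: RHS = -786 is not a perfect cube.
Continuing the search up to |y| = 30 finds no solutions either.
No (x, y) in the scanned range satisfies the equation.

No integer solutions with |y| ≤ 30.


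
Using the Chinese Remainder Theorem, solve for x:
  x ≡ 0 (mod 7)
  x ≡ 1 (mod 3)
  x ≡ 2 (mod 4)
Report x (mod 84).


Moduli 7, 3, 4 are pairwise coprime; by CRT there is a unique solution modulo M = 7 · 3 · 4 = 84.
Solve pairwise, accumulating the modulus:
  Start with x ≡ 0 (mod 7).
  Combine with x ≡ 1 (mod 3): since gcd(7, 3) = 1, we get a unique residue mod 21.
    Write x = 0 + 7·t and substitute into x ≡ 1 (mod 3): 7·t ≡ 1 − 0 = 1 (mod 3).
    Reduce coefficients mod 3: 1·t ≡ 1 (mod 3).
    So t ≡ 1 (mod 3).
    Then x = 0 + 7·1 = 7, valid modulo lcm(7, 3) = 21: x ≡ 7 (mod 21).
  Combine with x ≡ 2 (mod 4): since gcd(21, 4) = 1, we get a unique residue mod 84.
    Write x = 7 + 21·t and substitute into x ≡ 2 (mod 4): 21·t ≡ 2 − 7 = -5 (mod 4).
    Reduce coefficients mod 4: 1·t ≡ 3 (mod 4).
    So t ≡ 3 (mod 4).
    Then x = 7 + 21·3 = 70, valid modulo lcm(21, 4) = 84: x ≡ 70 (mod 84).
Verify: 70 mod 7 = 0 ✓, 70 mod 3 = 1 ✓, 70 mod 4 = 2 ✓.

x ≡ 70 (mod 84).


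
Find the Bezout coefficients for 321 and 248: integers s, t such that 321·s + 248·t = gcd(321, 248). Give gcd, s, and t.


Euclidean algorithm on (321, 248) — divide until remainder is 0:
  321 = 1 · 248 + 73
  248 = 3 · 73 + 29
  73 = 2 · 29 + 15
  29 = 1 · 15 + 14
  15 = 1 · 14 + 1
  14 = 14 · 1 + 0
gcd(321, 248) = 1.
Track Bezout coefficients alongside the remainders: start with r₀ = 321 = a·1 + b·0 (s = 1, t = 0) and r₁ = 248 = a·0 + b·1 (s = 0, t = 1); each new remainder r_{k+1} = r_{k-1} − q_k·r_k inherits s_{k+1} = s_{k-1} − q_k·s_k, t_{k+1} = t_{k-1} − q_k·t_k, so r_k = a·s_k + b·t_k at every step:
  q = 1: r = 73, s = 1 − 1·0 = 1, t = 0 − 1·1 = -1  (check: 321·1 + 248·(-1) = 73)
  q = 3: r = 29, s = 0 − 3·1 = -3, t = 1 − 3·(-1) = 4  (check: 321·(-3) + 248·4 = 29)
  q = 2: r = 15, s = 1 − 2·(-3) = 7, t = -1 − 2·4 = -9  (check: 321·7 + 248·(-9) = 15)
  q = 1: r = 14, s = -3 − 1·7 = -10, t = 4 − 1·(-9) = 13  (check: 321·(-10) + 248·13 = 14)
  q = 1: r = 1, s = 7 − 1·(-10) = 17, t = -9 − 1·13 = -22  (check: 321·17 + 248·(-22) = 1)
The row with r = 1 (the gcd) gives the Bezout coefficients s = 17, t = -22.
Result: 321 · (17) + 248 · (-22) = 1.

gcd(321, 248) = 1; s = 17, t = -22 (check: 321·17 + 248·(-22) = 1).


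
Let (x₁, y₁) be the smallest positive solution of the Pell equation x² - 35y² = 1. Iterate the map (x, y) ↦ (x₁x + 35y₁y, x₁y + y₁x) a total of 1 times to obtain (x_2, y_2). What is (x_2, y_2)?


Step 1: Find the fundamental solution (x₁, y₁) of x² - 35y² = 1.
  Expand √35 as a continued fraction. a₀ = ⌊√35⌋ = 5; iterate m_{k+1} = d_k·a_k − m_k, d_{k+1} = (35 − m_{k+1}²)/d_k, a_{k+1} = ⌊(a₀ + m_{k+1})/d_{k+1}⌋ (starting m₀ = 0, d₀ = 1), with convergents p_k = a_k·p_{k-1} + p_{k-2}, q_k = a_k·q_{k-1} + q_{k-2} (p₋₁ = 1, q₋₁ = 0):
  k = 0: a₀ = 5; p₀/q₀ = 5/1; p₀² − 35·q₀² = 25 − 35 = -10.
  k = 1: m = 5, d = 10, a = ⌊(5 + 5)/10⌋ = 1; p/q = (1·5 + 1)/(1·1 + 0) = 6/1; p² − 35·q² = 36 − 35 = 1.
  The first convergent with p² − 35·q² = 1 gives the fundamental solution (x₁, y₁) = (6, 1).
Step 2: Apply the recurrence (x_{n+1}, y_{n+1}) = (x₁x_n + 35y₁y_n, x₁y_n + y₁x_n) repeatedly.
  From (x_1, y_1) = (6, 1): x_2 = 6·6 + 35·1·1 = 71; y_2 = 6·1 + 1·6 = 12.
Step 3: Verify x_2² - 35·y_2² = 5041 - 5040 = 1 (should be 1). ✓

(x_1, y_1) = (6, 1); (x_2, y_2) = (71, 12).


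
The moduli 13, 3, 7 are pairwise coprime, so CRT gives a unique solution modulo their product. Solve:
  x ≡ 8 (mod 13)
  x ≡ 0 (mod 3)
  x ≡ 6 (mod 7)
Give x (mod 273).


Moduli 13, 3, 7 are pairwise coprime; by CRT there is a unique solution modulo M = 13 · 3 · 7 = 273.
Solve pairwise, accumulating the modulus:
  Start with x ≡ 8 (mod 13).
  Combine with x ≡ 0 (mod 3): since gcd(13, 3) = 1, we get a unique residue mod 39.
    Write x = 8 + 13·t and substitute into x ≡ 0 (mod 3): 13·t ≡ 0 − 8 = -8 (mod 3).
    Reduce coefficients mod 3: 1·t ≡ 1 (mod 3).
    So t ≡ 1 (mod 3).
    Then x = 8 + 13·1 = 21, valid modulo lcm(13, 3) = 39: x ≡ 21 (mod 39).
  Combine with x ≡ 6 (mod 7): since gcd(39, 7) = 1, we get a unique residue mod 273.
    Write x = 21 + 39·t and substitute into x ≡ 6 (mod 7): 39·t ≡ 6 − 21 = -15 (mod 7).
    Reduce coefficients mod 7: 4·t ≡ 6 (mod 7).
    The inverse of 4 mod 7 is 2 (since 4·2 = 8 = 1·7 + 1), so t ≡ 2·6 = 12 ≡ 5 (mod 7).
    Then x = 21 + 39·5 = 216, valid modulo lcm(39, 7) = 273: x ≡ 216 (mod 273).
Verify: 216 mod 13 = 8 ✓, 216 mod 3 = 0 ✓, 216 mod 7 = 6 ✓.

x ≡ 216 (mod 273).


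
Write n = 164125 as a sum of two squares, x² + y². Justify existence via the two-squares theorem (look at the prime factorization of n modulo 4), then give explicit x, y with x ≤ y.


Step 1: Factor n = 164125 = 5^3 · 13 · 101.
Step 2: Check the mod-4 condition on each prime factor: 5 ≡ 1 (mod 4), exponent 3; 13 ≡ 1 (mod 4), exponent 1; 101 ≡ 1 (mod 4), exponent 1.
All primes ≡ 3 (mod 4) appear to even exponent (or don't appear), so by the two-squares theorem n IS expressible as a sum of two squares.
Step 3: Build a representation. Group n = k² · m with k = 5 and m = 5 · 13 · 101 = 6565 (a product of primes ≡ 1 (mod 4)); a representation of m scales to one of n via (k·x)² + (k·y)² = k²(x² + y²). Each prime p ≡ 1 (mod 4) is itself a sum of two squares; find a² by testing p − a² for a perfect square:
  5: 5 − 1² = 4 = 2² ⇒ 5 = 1² + 2².
  13: 13 − 1² = 12, 13 − 2² = 9 = 3² ⇒ 13 = 2² + 3².
  101: 101 − 1² = 100 = 10² ⇒ 101 = 1² + 10².
  Combine using the Brahmagupta–Fibonacci identity (a² + b²)(c² + d²) = (ac − bd)² + (ad + bc)² = (ac + bd)² + (ad − bc)²:
  5 · 13 = 65: from (1² + 2²)(2² + 3²), take (1·2 − 2·3, 1·3 + 2·2) = (2 − 6, 3 + 4) = (-4, 7); dropping signs (only squares matter) gives (4, 7); check 4² + 7² = 16 + 49 = 65 ✓.
  65 · 101 = 6565: from (4² + 7²)(1² + 10²), take (4·1 − 7·10, 4·10 + 7·1) = (4 − 70, 40 + 7) = (-66, 47); dropping signs (only squares matter) gives (66, 47); check 66² + 47² = 4356 + 2209 = 6565 ✓.
  Scale by k = 5: (5·66, 5·47) = (330, 235).
Step 4: Order so x ≤ y and verify: 235² + 330² = 55225 + 108900 = 164125 = n. ✓

n = 164125 = 235² + 330² (one valid representation with x ≤ y).


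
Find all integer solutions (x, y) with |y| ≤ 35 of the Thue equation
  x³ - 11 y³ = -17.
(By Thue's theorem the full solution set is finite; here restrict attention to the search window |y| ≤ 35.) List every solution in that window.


The equation is x³ - 11y³ = -17. For fixed y, x³ = 11·y³ − 17, so a solution requires the RHS to be a perfect cube.
Strategy: iterate y from -35 to 35, compute RHS = 11·y³ − 17, and check whether it is a (positive or negative) perfect cube.
Check small values of y:
  y = 0: RHS = -17 is not a perfect cube.
  y = 1: RHS = -6 is not a perfect cube.
  y = -1: RHS = -28 is not a perfect cube.
  y = 2: RHS = 71 is not a perfect cube.
  y = -2: RHS = -105 is not a perfect cube.
  y = 3: RHS = 280 is not a perfect cube.
  y = -3: RHS = -314 is not a perfect cube.
Continuing the search up to |y| = 35 finds no solutions either.
No (x, y) in the scanned range satisfies the equation.

No integer solutions with |y| ≤ 35.


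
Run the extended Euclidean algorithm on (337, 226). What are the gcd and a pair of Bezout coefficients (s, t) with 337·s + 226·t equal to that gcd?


Euclidean algorithm on (337, 226) — divide until remainder is 0:
  337 = 1 · 226 + 111
  226 = 2 · 111 + 4
  111 = 27 · 4 + 3
  4 = 1 · 3 + 1
  3 = 3 · 1 + 0
gcd(337, 226) = 1.
Track Bezout coefficients alongside the remainders: start with r₀ = 337 = a·1 + b·0 (s = 1, t = 0) and r₁ = 226 = a·0 + b·1 (s = 0, t = 1); each new remainder r_{k+1} = r_{k-1} − q_k·r_k inherits s_{k+1} = s_{k-1} − q_k·s_k, t_{k+1} = t_{k-1} − q_k·t_k, so r_k = a·s_k + b·t_k at every step:
  q = 1: r = 111, s = 1 − 1·0 = 1, t = 0 − 1·1 = -1  (check: 337·1 + 226·(-1) = 111)
  q = 2: r = 4, s = 0 − 2·1 = -2, t = 1 − 2·(-1) = 3  (check: 337·(-2) + 226·3 = 4)
  q = 27: r = 3, s = 1 − 27·(-2) = 55, t = -1 − 27·3 = -82  (check: 337·55 + 226·(-82) = 3)
  q = 1: r = 1, s = -2 − 1·55 = -57, t = 3 − 1·(-82) = 85  (check: 337·(-57) + 226·85 = 1)
The row with r = 1 (the gcd) gives the Bezout coefficients s = -57, t = 85.
Result: 337 · (-57) + 226 · (85) = 1.

gcd(337, 226) = 1; s = -57, t = 85 (check: 337·(-57) + 226·85 = 1).


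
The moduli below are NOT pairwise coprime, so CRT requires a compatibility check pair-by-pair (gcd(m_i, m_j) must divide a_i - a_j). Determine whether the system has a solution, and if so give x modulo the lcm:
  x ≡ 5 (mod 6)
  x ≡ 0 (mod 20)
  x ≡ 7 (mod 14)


Moduli 6, 20, 14 are not pairwise coprime, so CRT works modulo lcm(m_i) when all pairwise compatibility conditions hold.
Pairwise compatibility: gcd(m_i, m_j) must divide a_i - a_j for every pair.
Merge one congruence at a time:
  Start: x ≡ 5 (mod 6).
  Combine with x ≡ 0 (mod 20): gcd(6, 20) = 2, and 0 - 5 = -5 is NOT divisible by 2.
    ⇒ system is inconsistent (no integer solution).

No solution (the system is inconsistent).


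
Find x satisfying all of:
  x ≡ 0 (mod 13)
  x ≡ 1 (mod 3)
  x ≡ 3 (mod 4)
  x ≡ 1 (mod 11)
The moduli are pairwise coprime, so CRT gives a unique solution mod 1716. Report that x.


Product of moduli M = 13 · 3 · 4 · 11 = 1716.
Merge one congruence at a time:
  Start: x ≡ 0 (mod 13).
  Combine with x ≡ 1 (mod 3); new modulus lcm = 39.
    Write x = 0 + 13·t and substitute into x ≡ 1 (mod 3): 13·t ≡ 1 − 0 = 1 (mod 3).
    Reduce coefficients mod 3: 1·t ≡ 1 (mod 3).
    So t ≡ 1 (mod 3).
    Then x = 0 + 13·1 = 13, valid modulo lcm(13, 3) = 39: x ≡ 13 (mod 39).
  Combine with x ≡ 3 (mod 4); new modulus lcm = 156.
    Write x = 13 + 39·t and substitute into x ≡ 3 (mod 4): 39·t ≡ 3 − 13 = -10 (mod 4).
    Reduce coefficients mod 4: 3·t ≡ 2 (mod 4).
    The inverse of 3 mod 4 is 3 (since 3·3 = 9 = 2·4 + 1), so t ≡ 3·2 = 6 ≡ 2 (mod 4).
    Then x = 13 + 39·2 = 91, valid modulo lcm(39, 4) = 156: x ≡ 91 (mod 156).
  Combine with x ≡ 1 (mod 11); new modulus lcm = 1716.
    Write x = 91 + 156·t and substitute into x ≡ 1 (mod 11): 156·t ≡ 1 − 91 = -90 (mod 11).
    Reduce coefficients mod 11: 2·t ≡ 9 (mod 11).
    The inverse of 2 mod 11 is 6 (since 2·6 = 12 = 1·11 + 1), so t ≡ 6·9 = 54 ≡ 10 (mod 11).
    Then x = 91 + 156·10 = 1651, valid modulo lcm(156, 11) = 1716: x ≡ 1651 (mod 1716).
Verify against each original: 1651 mod 13 = 0, 1651 mod 3 = 1, 1651 mod 4 = 3, 1651 mod 11 = 1.

x ≡ 1651 (mod 1716).
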